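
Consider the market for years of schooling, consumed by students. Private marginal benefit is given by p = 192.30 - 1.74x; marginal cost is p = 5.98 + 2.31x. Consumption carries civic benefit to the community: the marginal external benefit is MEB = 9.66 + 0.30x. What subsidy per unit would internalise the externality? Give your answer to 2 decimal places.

Social marginal benefit = demand + MEB = 201.96 - 1.44x.
Set SMB = MC: 201.96 - 1.44x = 5.98 + 2.31x → x* = 52.2613.
The Pigouvian subsidy equals MEB at x*: 9.66 + 0.30×52.2613 = 25.3384.

subsidy = 25.34 per unit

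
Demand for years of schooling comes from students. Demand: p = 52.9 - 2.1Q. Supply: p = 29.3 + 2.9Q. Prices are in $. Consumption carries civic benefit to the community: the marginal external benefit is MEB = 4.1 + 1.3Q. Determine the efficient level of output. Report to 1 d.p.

Social marginal benefit = demand + MEB = 57.0 - 0.8Q.
Set SMB = MC: 57.0 - 0.8Q = 29.3 + 2.9Q → Q* = 7.4865.

Q* = 7.5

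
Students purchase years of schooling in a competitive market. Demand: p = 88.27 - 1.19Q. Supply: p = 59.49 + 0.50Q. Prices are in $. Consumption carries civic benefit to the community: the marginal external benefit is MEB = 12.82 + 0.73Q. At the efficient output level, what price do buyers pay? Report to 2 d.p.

Social marginal benefit = demand + MEB = 101.09 - 0.46Q.
Set SMB = MC: 101.09 - 0.46Q = 59.49 + 0.50Q → Q* = 43.3333.
Consumer price on the demand curve at Q*: 88.27 − 1.19×43.3333 = 36.7034.

P = $36.70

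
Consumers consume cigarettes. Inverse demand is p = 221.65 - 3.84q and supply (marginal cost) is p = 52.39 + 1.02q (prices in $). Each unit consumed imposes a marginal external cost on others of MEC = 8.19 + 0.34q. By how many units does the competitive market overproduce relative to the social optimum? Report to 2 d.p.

Market equilibrium (private): 52.39 + 1.02q = 221.65 - 3.84q → q_m = 34.8272.
Social marginal benefit = demand − MEC = 213.46 - 4.18q.
Set SMB = MC: 213.46 - 4.18q = 52.39 + 1.02q → q* = 30.9750.
Gap = |34.8272 − 30.9750| = 3.8522.

3.85 units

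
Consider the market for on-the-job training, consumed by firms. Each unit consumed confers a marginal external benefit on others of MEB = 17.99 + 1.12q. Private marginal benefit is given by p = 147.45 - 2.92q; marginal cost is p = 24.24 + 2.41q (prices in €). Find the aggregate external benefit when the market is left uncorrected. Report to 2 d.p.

€715.11

Market equilibrium (private): 24.24 + 2.41q = 147.45 - 2.92q → q_m = 23.1163.
Total external benefit = ∫₀^{q_m} (17.99 + 1.12q) dq = 17.99×23.1163 + ½×1.12×23.1163² = 715.1057.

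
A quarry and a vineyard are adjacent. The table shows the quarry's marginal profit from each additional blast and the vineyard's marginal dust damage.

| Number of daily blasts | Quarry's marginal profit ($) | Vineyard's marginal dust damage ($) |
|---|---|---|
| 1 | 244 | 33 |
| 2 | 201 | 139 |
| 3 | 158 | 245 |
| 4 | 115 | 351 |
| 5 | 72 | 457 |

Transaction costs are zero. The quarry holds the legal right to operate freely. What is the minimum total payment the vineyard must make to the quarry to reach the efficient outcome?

$345

Left alone the quarry would choose level 5 (marginal profit stays positive).
Efficient level: k* = 2 (marginal profit ≥ marginal dust damage through 2).
The vineyard must at least cover the quarry's forgone profit from cutting 5→2: 158 + 115 + 72 = 345.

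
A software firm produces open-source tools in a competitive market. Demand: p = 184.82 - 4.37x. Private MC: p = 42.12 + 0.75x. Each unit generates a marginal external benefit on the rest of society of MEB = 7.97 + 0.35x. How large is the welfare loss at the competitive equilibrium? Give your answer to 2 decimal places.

Market equilibrium (private): 42.12 + 0.75x = 184.82 - 4.37x → x_m = 27.8711.
Social marginal cost = private MC − MEB = 34.15 + 0.40x.
Set SMC = demand: 34.15 + 0.40x = 184.82 - 4.37x → x* = 31.5870.
Between x* and x_m the wedge demand − SMC runs linearly from 0 to MEB(x_m), so the loss is a triangle.
DWL = ½ × 3.7159 × 17.7249 = 32.9320.

DWL = 32.93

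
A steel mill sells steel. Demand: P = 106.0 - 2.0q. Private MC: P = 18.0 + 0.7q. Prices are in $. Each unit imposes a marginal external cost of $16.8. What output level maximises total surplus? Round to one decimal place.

Social marginal cost = private MC + MEC = 34.8 + 0.7q.
Set SMC = demand: 34.8 + 0.7q = 106.0 - 2.0q → q* = 26.3704.

q* = 26.4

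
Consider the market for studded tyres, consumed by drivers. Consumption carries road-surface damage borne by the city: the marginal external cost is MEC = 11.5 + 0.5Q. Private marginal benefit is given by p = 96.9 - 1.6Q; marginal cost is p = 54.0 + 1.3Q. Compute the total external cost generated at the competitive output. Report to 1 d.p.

Market equilibrium (private): 54.0 + 1.3Q = 96.9 - 1.6Q → Q_m = 14.7931.
Total external cost = ∫₀^{Q_m} (11.5 + 0.5Q) dQ = 11.5×14.7931 + ½×0.5×14.7931² = 224.8296.

224.8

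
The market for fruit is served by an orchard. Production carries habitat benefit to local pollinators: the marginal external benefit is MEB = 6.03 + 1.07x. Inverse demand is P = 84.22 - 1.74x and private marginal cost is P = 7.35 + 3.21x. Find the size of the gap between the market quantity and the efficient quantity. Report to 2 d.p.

Market equilibrium (private): 7.35 + 3.21x = 84.22 - 1.74x → x_m = 15.5293.
Social marginal cost = private MC − MEB = 1.32 + 2.14x.
Set SMC = demand: 1.32 + 2.14x = 84.22 - 1.74x → x* = 21.3660.
Gap = |15.5293 − 21.3660| = 5.8367.

5.84 units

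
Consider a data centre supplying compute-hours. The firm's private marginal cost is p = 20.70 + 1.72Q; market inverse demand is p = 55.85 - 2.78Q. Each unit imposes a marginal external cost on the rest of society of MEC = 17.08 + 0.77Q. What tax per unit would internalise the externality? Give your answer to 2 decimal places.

tax = 19.72 per unit

Social marginal cost = private MC + MEC = 37.78 + 2.49Q.
Set SMC = demand: 37.78 + 2.49Q = 55.85 - 2.78Q → Q* = 3.4288.
The Pigouvian tax equals MEC at Q*: 17.08 + 0.77×3.4288 = 19.7202.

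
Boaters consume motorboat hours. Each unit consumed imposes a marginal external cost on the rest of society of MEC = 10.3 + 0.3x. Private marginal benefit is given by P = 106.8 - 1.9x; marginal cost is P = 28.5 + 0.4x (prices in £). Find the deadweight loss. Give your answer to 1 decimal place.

DWL = £80.9

Market equilibrium (private): 28.5 + 0.4x = 106.8 - 1.9x → x_m = 34.0435.
Social marginal benefit = demand − MEC = 96.5 - 2.2x.
Set SMB = MC: 96.5 - 2.2x = 28.5 + 0.4x → x* = 26.1538.
Between x* and x_m the wedge MC − SMB runs linearly from 0 to MEC(x_m), so the loss is a triangle.
DWL = ½ × 7.8897 × 20.5130 = 80.9207.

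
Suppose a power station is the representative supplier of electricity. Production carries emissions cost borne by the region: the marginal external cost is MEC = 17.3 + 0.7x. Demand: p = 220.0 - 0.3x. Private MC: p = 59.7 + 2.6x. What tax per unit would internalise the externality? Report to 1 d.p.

tax = 45.1 per unit

Social marginal cost = private MC + MEC = 77.0 + 3.3x.
Set SMC = demand: 77.0 + 3.3x = 220.0 - 0.3x → x* = 39.7222.
The Pigouvian tax equals MEC at x*: 17.3 + 0.7×39.7222 = 45.1055.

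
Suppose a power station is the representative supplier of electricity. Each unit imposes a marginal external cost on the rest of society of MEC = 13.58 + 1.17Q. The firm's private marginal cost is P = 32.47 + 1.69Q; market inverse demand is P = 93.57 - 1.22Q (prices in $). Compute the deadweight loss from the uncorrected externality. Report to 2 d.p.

DWL = $178.32

Market equilibrium (private): 32.47 + 1.69Q = 93.57 - 1.22Q → Q_m = 20.9966.
Social marginal cost = private MC + MEC = 46.05 + 2.86Q.
Set SMC = demand: 46.05 + 2.86Q = 93.57 - 1.22Q → Q* = 11.6471.
The welfare-loss triangle has base |Q_m − Q*| and height MEC(Q_m) (the vertical gap between SMC and demand is zero at Q* and MEC at Q_m).
DWL = ½ × 9.3495 × 38.1460 = 178.3230.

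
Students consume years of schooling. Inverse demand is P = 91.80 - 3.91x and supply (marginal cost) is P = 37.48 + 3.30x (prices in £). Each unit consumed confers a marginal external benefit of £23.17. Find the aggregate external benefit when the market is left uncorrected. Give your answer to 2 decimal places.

£174.56

Market equilibrium (private): 37.48 + 3.30x = 91.80 - 3.91x → x_m = 7.5340.
Total external benefit = MEB × x_m = 23.17 × 7.5340 = 174.5628.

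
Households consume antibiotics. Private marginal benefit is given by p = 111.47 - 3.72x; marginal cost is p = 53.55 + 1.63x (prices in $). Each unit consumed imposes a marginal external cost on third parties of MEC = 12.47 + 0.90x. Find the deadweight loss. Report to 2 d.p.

DWL = $39.48

Market equilibrium (private): 53.55 + 1.63x = 111.47 - 3.72x → x_m = 10.8262.
Social marginal benefit = demand − MEC = 99.00 - 4.62x.
Set SMB = MC: 99.00 - 4.62x = 53.55 + 1.63x → x* = 7.2720.
The welfare-loss triangle has base |x_m − x*| and height MEC(x_m) (the vertical gap between SMB and MC is zero at x* and MEC at x_m).
DWL = ½ × 3.5542 × 22.2136 = 39.4758.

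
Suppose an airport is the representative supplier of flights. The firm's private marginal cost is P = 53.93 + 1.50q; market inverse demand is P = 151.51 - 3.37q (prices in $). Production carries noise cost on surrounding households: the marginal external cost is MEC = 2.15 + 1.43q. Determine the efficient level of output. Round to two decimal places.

Social marginal cost = private MC + MEC = 56.08 + 2.93q.
Set SMC = demand: 56.08 + 2.93q = 151.51 - 3.37q → q* = 15.1476.

q* = 15.15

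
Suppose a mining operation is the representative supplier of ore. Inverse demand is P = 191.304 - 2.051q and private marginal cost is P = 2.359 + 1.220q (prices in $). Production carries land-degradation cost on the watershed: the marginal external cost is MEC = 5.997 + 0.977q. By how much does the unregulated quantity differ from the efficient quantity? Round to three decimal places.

14.697 units

Market equilibrium (private): 2.359 + 1.220q = 191.304 - 2.051q → q_m = 57.7637.
Social marginal cost = private MC + MEC = 8.356 + 2.197q.
Set SMC = demand: 8.356 + 2.197q = 191.304 - 2.051q → q* = 43.0669.
Gap = |57.7637 − 43.0669| = 14.6968.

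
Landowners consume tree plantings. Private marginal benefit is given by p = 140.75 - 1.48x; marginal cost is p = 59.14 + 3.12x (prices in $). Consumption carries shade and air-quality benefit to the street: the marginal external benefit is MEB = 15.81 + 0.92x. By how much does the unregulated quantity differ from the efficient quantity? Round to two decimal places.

8.73 units

Market equilibrium (private): 59.14 + 3.12x = 140.75 - 1.48x → x_m = 17.7413.
Social marginal benefit = demand + MEB = 156.56 - 0.56x.
Set SMB = MC: 156.56 - 0.56x = 59.14 + 3.12x → x* = 26.4728.
Gap = |17.7413 − 26.4728| = 8.7315.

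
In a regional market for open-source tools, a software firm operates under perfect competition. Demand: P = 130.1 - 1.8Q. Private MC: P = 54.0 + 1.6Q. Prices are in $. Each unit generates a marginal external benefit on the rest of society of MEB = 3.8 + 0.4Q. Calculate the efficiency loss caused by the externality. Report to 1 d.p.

Market equilibrium (private): 54.0 + 1.6Q = 130.1 - 1.8Q → Q_m = 22.3824.
Social marginal cost = private MC − MEB = 50.2 + 1.2Q.
Set SMC = demand: 50.2 + 1.2Q = 130.1 - 1.8Q → Q* = 26.6333.
The welfare-loss triangle has base |Q_m − Q*| and height MEB(Q_m) (the vertical gap between SMC and demand is zero at Q* and MEB at Q_m).
DWL = ½ × 4.2509 × 12.7529 = 27.1057.

DWL = $27.1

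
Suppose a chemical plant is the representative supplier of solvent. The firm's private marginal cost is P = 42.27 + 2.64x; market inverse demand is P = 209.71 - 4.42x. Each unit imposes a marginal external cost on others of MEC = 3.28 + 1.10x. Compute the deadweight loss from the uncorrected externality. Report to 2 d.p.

DWL = 52.85

Market equilibrium (private): 42.27 + 2.64x = 209.71 - 4.42x → x_m = 23.7167.
Social marginal cost = private MC + MEC = 45.55 + 3.74x.
Set SMC = demand: 45.55 + 3.74x = 209.71 - 4.42x → x* = 20.1176.
Between x* and x_m the wedge SMC − demand runs linearly from 0 to MEC(x_m), so the loss is a triangle.
DWL = ½ × 3.5991 × 29.3684 = 52.8499.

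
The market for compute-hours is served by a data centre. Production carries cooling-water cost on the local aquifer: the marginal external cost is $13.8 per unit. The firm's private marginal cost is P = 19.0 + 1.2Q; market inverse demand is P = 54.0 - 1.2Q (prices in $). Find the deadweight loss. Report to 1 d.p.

Market equilibrium (private): 19.0 + 1.2Q = 54.0 - 1.2Q → Q_m = 14.5833.
Social marginal cost = private MC + MEC = 32.8 + 1.2Q.
Set SMC = demand: 32.8 + 1.2Q = 54.0 - 1.2Q → Q* = 8.8333.
The welfare-loss triangle has base |Q_m − Q*| and height MEC(Q_m) (the vertical gap between SMC and demand is zero at Q* and MEC at Q_m).
DWL = ½ × 5.7500 × 13.8000 = 39.6750.

DWL = $39.7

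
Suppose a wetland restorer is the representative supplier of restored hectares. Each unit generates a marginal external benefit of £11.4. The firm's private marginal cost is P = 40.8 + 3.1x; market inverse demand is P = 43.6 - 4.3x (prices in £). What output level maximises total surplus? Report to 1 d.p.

Social marginal cost = private MC − MEB = 29.4 + 3.1x.
Set SMC = demand: 29.4 + 3.1x = 43.6 - 4.3x → x* = 1.9189.

x* = 1.9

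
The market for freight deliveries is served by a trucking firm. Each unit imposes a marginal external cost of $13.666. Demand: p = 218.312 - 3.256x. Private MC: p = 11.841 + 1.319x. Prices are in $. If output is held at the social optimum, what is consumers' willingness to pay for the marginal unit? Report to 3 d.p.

Social marginal cost = private MC + MEC = 25.507 + 1.319x.
Set SMC = demand: 25.507 + 1.319x = 218.312 - 3.256x → x* = 42.1432.
Consumer price on the demand curve at x*: 218.312 − 3.256×42.1432 = 81.0937.

P = $81.094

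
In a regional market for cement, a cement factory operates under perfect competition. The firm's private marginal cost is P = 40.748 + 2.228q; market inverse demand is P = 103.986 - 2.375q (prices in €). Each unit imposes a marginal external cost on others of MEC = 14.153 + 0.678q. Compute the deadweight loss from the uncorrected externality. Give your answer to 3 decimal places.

DWL = €52.143

Market equilibrium (private): 40.748 + 2.228q = 103.986 - 2.375q → q_m = 13.7384.
Social marginal cost = private MC + MEC = 54.901 + 2.906q.
Set SMC = demand: 54.901 + 2.906q = 103.986 - 2.375q → q* = 9.2946.
The loss is the area between SMC and demand from q* to q_m; with linear curves that's a triangle of height MEC(q_m).
DWL = ½ × 4.4438 × 23.4677 = 52.1429.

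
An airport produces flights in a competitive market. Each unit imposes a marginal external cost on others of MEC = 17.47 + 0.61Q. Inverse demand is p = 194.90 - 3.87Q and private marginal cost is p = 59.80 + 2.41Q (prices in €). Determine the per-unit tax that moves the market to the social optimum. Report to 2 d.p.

tax = €27.88 per unit

Social marginal cost = private MC + MEC = 77.27 + 3.02Q.
Set SMC = demand: 77.27 + 3.02Q = 194.90 - 3.87Q → Q* = 17.0726.
The Pigouvian tax equals MEC at Q*: 17.47 + 0.61×17.0726 = 27.8843.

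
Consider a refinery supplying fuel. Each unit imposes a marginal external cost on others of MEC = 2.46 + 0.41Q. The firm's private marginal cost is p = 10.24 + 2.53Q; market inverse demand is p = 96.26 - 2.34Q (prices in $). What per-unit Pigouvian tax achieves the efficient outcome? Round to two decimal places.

Social marginal cost = private MC + MEC = 12.70 + 2.94Q.
Set SMC = demand: 12.70 + 2.94Q = 96.26 - 2.34Q → Q* = 15.8258.
The Pigouvian tax equals MEC at Q*: 2.46 + 0.41×15.8258 = 8.9486.

tax = $8.95 per unit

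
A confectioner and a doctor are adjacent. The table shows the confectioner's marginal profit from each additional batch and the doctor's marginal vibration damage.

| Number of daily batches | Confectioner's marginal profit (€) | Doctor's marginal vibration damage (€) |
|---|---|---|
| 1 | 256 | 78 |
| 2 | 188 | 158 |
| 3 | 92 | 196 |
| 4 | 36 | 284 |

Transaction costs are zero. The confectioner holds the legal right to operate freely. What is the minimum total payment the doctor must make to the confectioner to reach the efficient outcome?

Left alone the confectioner would choose level 4 (marginal profit stays positive).
Efficient level: k* = 2 (marginal profit ≥ marginal vibration damage through 2).
The doctor must at least cover the confectioner's forgone profit from cutting 4→2: 92 + 36 = 128.

€128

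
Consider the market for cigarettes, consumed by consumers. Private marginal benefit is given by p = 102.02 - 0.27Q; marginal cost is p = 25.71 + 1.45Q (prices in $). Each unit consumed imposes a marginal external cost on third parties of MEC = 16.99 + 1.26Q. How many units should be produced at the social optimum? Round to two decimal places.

Social marginal benefit = demand − MEC = 85.03 - 1.53Q.
Set SMB = MC: 85.03 - 1.53Q = 25.71 + 1.45Q → Q* = 19.9060.

Q* = 19.91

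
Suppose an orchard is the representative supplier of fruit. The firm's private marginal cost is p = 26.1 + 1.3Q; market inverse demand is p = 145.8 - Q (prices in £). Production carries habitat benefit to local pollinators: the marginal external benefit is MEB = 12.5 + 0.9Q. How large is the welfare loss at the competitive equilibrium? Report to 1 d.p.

DWL = £1257.5

Market equilibrium (private): 26.1 + 1.3Q = 145.8 - Q → Q_m = 52.0435.
Social marginal cost = private MC − MEB = 13.6 + 0.4Q.
Set SMC = demand: 13.6 + 0.4Q = 145.8 - Q → Q* = 94.4286.
Height of the DWL triangle at Q_m is demand(Q_m) − SMC(Q_m) = MEB(Q_m) = 59.3391.
DWL = ½ × 42.3851 × 59.3391 = 1257.5468.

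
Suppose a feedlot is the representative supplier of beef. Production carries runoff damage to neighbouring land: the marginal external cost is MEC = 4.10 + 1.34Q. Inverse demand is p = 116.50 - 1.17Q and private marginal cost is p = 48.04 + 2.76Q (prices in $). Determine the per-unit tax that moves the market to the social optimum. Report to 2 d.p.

tax = $20.46 per unit

Social marginal cost = private MC + MEC = 52.14 + 4.10Q.
Set SMC = demand: 52.14 + 4.10Q = 116.50 - 1.17Q → Q* = 12.2125.
The Pigouvian tax equals MEC at Q*: 4.10 + 1.34×12.2125 = 20.4648.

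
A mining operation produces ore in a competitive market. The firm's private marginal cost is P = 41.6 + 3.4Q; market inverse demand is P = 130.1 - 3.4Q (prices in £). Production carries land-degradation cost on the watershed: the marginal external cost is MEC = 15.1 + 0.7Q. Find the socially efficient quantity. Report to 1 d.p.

Social marginal cost = private MC + MEC = 56.7 + 4.1Q.
Set SMC = demand: 56.7 + 4.1Q = 130.1 - 3.4Q → Q* = 9.7867.

Q* = 9.8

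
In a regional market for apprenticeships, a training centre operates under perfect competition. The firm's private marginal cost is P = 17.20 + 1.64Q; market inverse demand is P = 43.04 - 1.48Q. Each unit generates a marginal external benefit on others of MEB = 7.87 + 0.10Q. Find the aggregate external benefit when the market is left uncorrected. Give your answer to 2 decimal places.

Market equilibrium (private): 17.20 + 1.64Q = 43.04 - 1.48Q → Q_m = 8.2821.
Total external benefit = ∫₀^{Q_m} (7.87 + 0.10Q) dQ = 7.87×8.2821 + ½×0.10×8.2821² = 68.6098.

68.61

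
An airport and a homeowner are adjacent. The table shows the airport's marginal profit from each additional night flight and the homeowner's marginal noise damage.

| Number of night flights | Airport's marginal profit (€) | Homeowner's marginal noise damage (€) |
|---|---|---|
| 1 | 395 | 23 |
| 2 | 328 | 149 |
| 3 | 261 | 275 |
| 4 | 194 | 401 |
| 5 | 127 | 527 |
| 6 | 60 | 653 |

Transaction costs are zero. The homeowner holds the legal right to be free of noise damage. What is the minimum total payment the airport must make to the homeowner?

Efficient level: marginal profit ≥ marginal noise damage through level 2, so k* = 2.
With the homeowner holding the right, the airport must at least compensate total damage at k*: 23 + 149 = 172.

€172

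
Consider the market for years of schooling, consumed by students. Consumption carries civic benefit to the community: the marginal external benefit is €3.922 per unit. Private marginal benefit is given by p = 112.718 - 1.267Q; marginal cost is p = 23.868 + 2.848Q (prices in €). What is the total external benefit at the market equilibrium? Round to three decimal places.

Market equilibrium (private): 23.868 + 2.848Q = 112.718 - 1.267Q → Q_m = 21.5917.
Total external benefit = MEB × Q_m = 3.922 × 21.5917 = 84.6826.

€84.683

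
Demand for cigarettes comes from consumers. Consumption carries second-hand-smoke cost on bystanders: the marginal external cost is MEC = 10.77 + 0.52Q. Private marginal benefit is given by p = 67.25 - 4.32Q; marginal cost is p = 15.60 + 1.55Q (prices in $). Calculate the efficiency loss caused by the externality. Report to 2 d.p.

Market equilibrium (private): 15.60 + 1.55Q = 67.25 - 4.32Q → Q_m = 8.7990.
Social marginal benefit = demand − MEC = 56.48 - 4.84Q.
Set SMB = MC: 56.48 - 4.84Q = 15.60 + 1.55Q → Q* = 6.3975.
The loss is the area between SMB and MC from Q* to Q_m; with linear curves that's a triangle of height MEC(Q_m).
DWL = ½ × 2.4015 × 15.3455 = 18.4261.

DWL = $18.43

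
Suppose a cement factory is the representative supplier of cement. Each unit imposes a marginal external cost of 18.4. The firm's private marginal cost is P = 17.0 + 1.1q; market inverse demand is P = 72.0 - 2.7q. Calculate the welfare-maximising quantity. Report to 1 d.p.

q* = 9.6

Social marginal cost = private MC + MEC = 35.4 + 1.1q.
Set SMC = demand: 35.4 + 1.1q = 72.0 - 2.7q → q* = 9.6316.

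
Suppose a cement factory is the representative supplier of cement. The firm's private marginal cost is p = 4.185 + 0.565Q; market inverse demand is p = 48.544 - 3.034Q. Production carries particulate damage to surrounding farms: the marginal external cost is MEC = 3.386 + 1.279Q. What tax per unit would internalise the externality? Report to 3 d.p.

Social marginal cost = private MC + MEC = 7.571 + 1.844Q.
Set SMC = demand: 7.571 + 1.844Q = 48.544 - 3.034Q → Q* = 8.3995.
The Pigouvian tax equals MEC at Q*: 3.386 + 1.279×8.3995 = 14.1290.

tax = 14.129 per unit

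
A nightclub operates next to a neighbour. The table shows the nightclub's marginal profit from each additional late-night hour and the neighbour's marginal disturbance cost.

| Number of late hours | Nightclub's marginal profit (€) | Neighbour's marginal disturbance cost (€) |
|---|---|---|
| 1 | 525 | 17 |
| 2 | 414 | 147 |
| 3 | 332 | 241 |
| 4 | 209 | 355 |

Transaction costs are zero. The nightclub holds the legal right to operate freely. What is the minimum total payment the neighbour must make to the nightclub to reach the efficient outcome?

€209

Left alone the nightclub would choose level 4 (marginal profit stays positive).
Efficient level: k* = 3 (marginal profit ≥ marginal disturbance cost through 3).
The neighbour must at least cover the nightclub's forgone profit from cutting 4→3: 209 = 209.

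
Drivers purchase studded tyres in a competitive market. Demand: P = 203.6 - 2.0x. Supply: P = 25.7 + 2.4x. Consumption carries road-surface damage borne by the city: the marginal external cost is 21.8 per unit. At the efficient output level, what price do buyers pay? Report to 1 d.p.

P = 132.6

Social marginal benefit = demand − MEC = 181.8 - 2.0x.
Set SMB = MC: 181.8 - 2.0x = 25.7 + 2.4x → x* = 35.4773.
Consumer price on the demand curve at x*: 203.6 − 2.0×35.4773 = 132.6454.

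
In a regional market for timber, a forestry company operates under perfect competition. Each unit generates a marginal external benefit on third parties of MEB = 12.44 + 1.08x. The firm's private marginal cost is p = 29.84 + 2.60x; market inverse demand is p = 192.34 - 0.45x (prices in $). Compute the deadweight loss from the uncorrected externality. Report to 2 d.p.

DWL = $1242.98

Market equilibrium (private): 29.84 + 2.60x = 192.34 - 0.45x → x_m = 53.2787.
Social marginal cost = private MC − MEB = 17.40 + 1.52x.
Set SMC = demand: 17.40 + 1.52x = 192.34 - 0.45x → x* = 88.8020.
The loss is the area between SMC and demand from x* to x_m; with linear curves that's a triangle of height MEB(x_m).
DWL = ½ × 35.5233 × 69.9810 = 1242.9780.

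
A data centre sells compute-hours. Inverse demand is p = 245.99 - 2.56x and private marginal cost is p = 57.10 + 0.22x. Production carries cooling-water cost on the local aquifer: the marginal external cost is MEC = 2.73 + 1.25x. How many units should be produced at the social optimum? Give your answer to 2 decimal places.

x* = 46.19

Social marginal cost = private MC + MEC = 59.83 + 1.47x.
Set SMC = demand: 59.83 + 1.47x = 245.99 - 2.56x → x* = 46.1935.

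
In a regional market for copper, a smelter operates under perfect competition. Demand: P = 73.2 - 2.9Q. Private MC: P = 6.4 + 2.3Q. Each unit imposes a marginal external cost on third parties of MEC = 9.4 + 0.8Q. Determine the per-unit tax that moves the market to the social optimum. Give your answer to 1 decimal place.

Social marginal cost = private MC + MEC = 15.8 + 3.1Q.
Set SMC = demand: 15.8 + 3.1Q = 73.2 - 2.9Q → Q* = 9.5667.
The Pigouvian tax equals MEC at Q*: 9.4 + 0.8×9.5667 = 17.0534.

tax = 17.1 per unit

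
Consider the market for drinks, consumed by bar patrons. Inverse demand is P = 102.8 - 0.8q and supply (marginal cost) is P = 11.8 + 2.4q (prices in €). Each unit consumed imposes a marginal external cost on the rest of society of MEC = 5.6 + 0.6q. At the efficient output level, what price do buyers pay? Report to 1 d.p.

P = €84.8

Social marginal benefit = demand − MEC = 97.2 - 1.4q.
Set SMB = MC: 97.2 - 1.4q = 11.8 + 2.4q → q* = 22.4737.
Consumer price on the demand curve at q*: 102.8 − 0.8×22.4737 = 84.8210.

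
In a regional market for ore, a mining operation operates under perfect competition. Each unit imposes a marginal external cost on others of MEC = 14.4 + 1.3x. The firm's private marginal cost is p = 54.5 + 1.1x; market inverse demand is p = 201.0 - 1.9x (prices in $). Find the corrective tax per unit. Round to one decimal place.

Social marginal cost = private MC + MEC = 68.9 + 2.4x.
Set SMC = demand: 68.9 + 2.4x = 201.0 - 1.9x → x* = 30.7209.
The Pigouvian tax equals MEC at x*: 14.4 + 1.3×30.7209 = 54.3372.

tax = $54.3 per unit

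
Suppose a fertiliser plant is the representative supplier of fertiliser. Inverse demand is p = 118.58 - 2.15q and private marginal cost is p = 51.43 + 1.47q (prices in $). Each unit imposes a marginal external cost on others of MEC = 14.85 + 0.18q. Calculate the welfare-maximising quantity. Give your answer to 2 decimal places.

q* = 13.76

Social marginal cost = private MC + MEC = 66.28 + 1.65q.
Set SMC = demand: 66.28 + 1.65q = 118.58 - 2.15q → q* = 13.7632.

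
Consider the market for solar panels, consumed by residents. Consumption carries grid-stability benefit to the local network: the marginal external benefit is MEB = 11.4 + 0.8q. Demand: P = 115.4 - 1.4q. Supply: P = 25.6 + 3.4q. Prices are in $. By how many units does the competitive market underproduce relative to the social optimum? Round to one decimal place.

Market equilibrium (private): 25.6 + 3.4q = 115.4 - 1.4q → q_m = 18.7083.
Social marginal benefit = demand + MEB = 126.8 - 0.6q.
Set SMB = MC: 126.8 - 0.6q = 25.6 + 3.4q → q* = 25.3000.
Gap = |18.7083 − 25.3000| = 6.5917.

6.6 units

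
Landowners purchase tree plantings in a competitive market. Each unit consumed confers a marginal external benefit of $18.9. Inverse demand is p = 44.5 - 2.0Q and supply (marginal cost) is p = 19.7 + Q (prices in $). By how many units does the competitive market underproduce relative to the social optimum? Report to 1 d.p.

6.3 units

Market equilibrium (private): 19.7 + Q = 44.5 - 2.0Q → Q_m = 8.2667.
Social marginal benefit = demand + MEB = 63.4 - 2.0Q.
Set SMB = MC: 63.4 - 2.0Q = 19.7 + Q → Q* = 14.5667.
Gap = |8.2667 − 14.5667| = 6.3000.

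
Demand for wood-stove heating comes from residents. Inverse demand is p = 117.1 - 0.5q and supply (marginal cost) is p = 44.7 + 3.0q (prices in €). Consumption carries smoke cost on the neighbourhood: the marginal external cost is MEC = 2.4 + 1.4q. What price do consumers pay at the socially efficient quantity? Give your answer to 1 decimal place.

P = €110.0

Social marginal benefit = demand − MEC = 114.7 - 1.9q.
Set SMB = MC: 114.7 - 1.9q = 44.7 + 3.0q → q* = 14.2857.
Consumer price on the demand curve at q*: 117.1 − 0.5×14.2857 = 109.9572.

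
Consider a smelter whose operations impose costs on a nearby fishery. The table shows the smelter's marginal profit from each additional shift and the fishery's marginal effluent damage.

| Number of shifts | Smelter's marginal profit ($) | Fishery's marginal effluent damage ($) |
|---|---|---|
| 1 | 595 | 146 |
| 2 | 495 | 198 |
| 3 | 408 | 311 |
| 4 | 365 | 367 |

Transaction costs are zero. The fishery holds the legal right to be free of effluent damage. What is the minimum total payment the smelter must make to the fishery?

Efficient level: marginal profit ≥ marginal effluent damage through level 3, so k* = 3.
With the fishery holding the right, the smelter must at least compensate total damage at k*: 146 + 198 + 311 = 655.

$655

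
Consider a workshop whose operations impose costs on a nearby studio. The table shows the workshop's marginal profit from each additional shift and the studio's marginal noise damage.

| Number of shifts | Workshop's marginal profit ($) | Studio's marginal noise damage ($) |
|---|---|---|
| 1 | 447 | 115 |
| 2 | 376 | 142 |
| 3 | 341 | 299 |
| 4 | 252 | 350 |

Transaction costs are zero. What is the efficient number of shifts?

Bargaining reaches the level where marginal profit last exceeds marginal noise damage.
That holds through level 3 (341 ≥ 299) but not at 4 (252 < 350).

3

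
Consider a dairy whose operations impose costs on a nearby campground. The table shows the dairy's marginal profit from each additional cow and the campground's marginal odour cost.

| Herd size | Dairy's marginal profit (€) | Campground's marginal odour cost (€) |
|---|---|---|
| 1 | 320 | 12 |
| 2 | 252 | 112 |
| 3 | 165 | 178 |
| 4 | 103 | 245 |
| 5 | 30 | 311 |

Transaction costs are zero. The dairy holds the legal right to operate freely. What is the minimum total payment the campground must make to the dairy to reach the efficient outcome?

€298

Left alone the dairy would choose level 5 (marginal profit stays positive).
Efficient level: k* = 2 (marginal profit ≥ marginal odour cost through 2).
The campground must at least cover the dairy's forgone profit from cutting 5→2: 165 + 103 + 30 = 298.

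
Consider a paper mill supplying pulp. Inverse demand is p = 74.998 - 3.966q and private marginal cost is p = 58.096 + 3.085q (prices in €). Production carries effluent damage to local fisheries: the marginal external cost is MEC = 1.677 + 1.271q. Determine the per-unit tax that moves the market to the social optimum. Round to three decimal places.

Social marginal cost = private MC + MEC = 59.773 + 4.356q.
Set SMC = demand: 59.773 + 4.356q = 74.998 - 3.966q → q* = 1.8295.
The Pigouvian tax equals MEC at q*: 1.677 + 1.271×1.8295 = 4.0023.

tax = €4.002 per unit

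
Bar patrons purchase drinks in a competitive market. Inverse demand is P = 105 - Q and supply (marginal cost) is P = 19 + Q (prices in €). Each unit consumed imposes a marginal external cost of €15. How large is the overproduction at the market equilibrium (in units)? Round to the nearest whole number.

8 units

Market equilibrium (private): 19 + Q = 105 - Q → Q_m = 43.0000.
Social marginal benefit = demand − MEC = 90 - Q.
Set SMB = MC: 90 - Q = 19 + Q → Q* = 35.5000.
Gap = |43.0000 − 35.5000| = 7.5000.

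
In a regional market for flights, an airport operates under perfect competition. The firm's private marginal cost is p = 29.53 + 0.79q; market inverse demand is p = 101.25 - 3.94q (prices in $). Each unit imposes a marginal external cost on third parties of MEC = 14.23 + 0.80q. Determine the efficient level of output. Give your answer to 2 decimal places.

Social marginal cost = private MC + MEC = 43.76 + 1.59q.
Set SMC = demand: 43.76 + 1.59q = 101.25 - 3.94q → q* = 10.3960.

q* = 10.40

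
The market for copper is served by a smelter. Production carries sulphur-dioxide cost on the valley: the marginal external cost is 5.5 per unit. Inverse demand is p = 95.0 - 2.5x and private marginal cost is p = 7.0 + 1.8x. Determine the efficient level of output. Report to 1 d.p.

x* = 19.2

Social marginal cost = private MC + MEC = 12.5 + 1.8x.
Set SMC = demand: 12.5 + 1.8x = 95.0 - 2.5x → x* = 19.1860.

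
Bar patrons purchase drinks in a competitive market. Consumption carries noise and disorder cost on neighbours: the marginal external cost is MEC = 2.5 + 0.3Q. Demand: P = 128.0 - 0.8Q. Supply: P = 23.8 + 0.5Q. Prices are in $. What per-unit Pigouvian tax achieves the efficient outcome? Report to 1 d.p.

Social marginal benefit = demand − MEC = 125.5 - 1.1Q.
Set SMB = MC: 125.5 - 1.1Q = 23.8 + 0.5Q → Q* = 63.5625.
The Pigouvian tax equals MEC at Q*: 2.5 + 0.3×63.5625 = 21.5688.

tax = $21.6 per unit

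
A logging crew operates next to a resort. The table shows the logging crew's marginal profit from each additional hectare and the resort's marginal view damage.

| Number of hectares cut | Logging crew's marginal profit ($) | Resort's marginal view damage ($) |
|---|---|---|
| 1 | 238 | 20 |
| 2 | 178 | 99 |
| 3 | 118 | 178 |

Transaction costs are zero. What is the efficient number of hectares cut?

2

Bargaining reaches the level where marginal profit last exceeds marginal view damage.
That holds through level 2 (178 ≥ 99) but not at 3 (118 < 178).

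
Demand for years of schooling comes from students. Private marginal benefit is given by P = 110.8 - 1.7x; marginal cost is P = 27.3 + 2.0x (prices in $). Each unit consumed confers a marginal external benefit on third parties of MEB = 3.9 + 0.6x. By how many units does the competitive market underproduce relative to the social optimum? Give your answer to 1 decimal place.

5.6 units

Market equilibrium (private): 27.3 + 2.0x = 110.8 - 1.7x → x_m = 22.5676.
Social marginal benefit = demand + MEB = 114.7 - 1.1x.
Set SMB = MC: 114.7 - 1.1x = 27.3 + 2.0x → x* = 28.1935.
Gap = |22.5676 − 28.1935| = 5.6259.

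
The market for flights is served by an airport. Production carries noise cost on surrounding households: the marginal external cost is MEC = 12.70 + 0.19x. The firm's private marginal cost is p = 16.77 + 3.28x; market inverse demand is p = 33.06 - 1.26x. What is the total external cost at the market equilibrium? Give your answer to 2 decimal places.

46.79

Market equilibrium (private): 16.77 + 3.28x = 33.06 - 1.26x → x_m = 3.5881.
Total external cost = ∫₀^{x_m} (12.70 + 0.19x) dx = 12.70×3.5881 + ½×0.19×3.5881² = 46.7919.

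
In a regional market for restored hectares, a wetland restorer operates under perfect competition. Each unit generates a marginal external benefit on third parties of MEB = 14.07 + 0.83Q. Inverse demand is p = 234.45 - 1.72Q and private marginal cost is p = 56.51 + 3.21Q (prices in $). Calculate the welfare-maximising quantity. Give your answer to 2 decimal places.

Q* = 46.83

Social marginal cost = private MC − MEB = 42.44 + 2.38Q.
Set SMC = demand: 42.44 + 2.38Q = 234.45 - 1.72Q → Q* = 46.8317.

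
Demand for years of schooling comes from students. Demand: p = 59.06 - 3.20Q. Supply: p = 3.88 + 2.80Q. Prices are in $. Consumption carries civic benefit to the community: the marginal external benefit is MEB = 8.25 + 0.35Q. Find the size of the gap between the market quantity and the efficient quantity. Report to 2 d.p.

Market equilibrium (private): 3.88 + 2.80Q = 59.06 - 3.20Q → Q_m = 9.1967.
Social marginal benefit = demand + MEB = 67.31 - 2.85Q.
Set SMB = MC: 67.31 - 2.85Q = 3.88 + 2.80Q → Q* = 11.2265.
Gap = |9.1967 − 11.2265| = 2.0298.

2.03 units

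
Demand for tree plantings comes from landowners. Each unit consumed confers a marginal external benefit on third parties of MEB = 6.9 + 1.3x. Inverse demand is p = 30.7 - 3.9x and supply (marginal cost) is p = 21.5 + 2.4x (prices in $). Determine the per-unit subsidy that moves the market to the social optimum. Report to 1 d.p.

subsidy = $11.1 per unit

Social marginal benefit = demand + MEB = 37.6 - 2.6x.
Set SMB = MC: 37.6 - 2.6x = 21.5 + 2.4x → x* = 3.2200.
The Pigouvian subsidy equals MEB at x*: 6.9 + 1.3×3.2200 = 11.0860.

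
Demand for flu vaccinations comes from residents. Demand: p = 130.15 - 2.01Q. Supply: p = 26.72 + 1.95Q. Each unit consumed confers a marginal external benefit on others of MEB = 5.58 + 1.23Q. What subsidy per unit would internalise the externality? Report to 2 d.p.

subsidy = 54.69 per unit

Social marginal benefit = demand + MEB = 135.73 - 0.78Q.
Set SMB = MC: 135.73 - 0.78Q = 26.72 + 1.95Q → Q* = 39.9304.
The Pigouvian subsidy equals MEB at Q*: 5.58 + 1.23×39.9304 = 54.6944.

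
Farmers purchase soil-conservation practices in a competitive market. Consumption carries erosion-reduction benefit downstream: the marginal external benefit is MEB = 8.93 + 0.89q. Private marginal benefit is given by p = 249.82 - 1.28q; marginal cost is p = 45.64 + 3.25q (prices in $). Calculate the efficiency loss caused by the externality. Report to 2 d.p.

Market equilibrium (private): 45.64 + 3.25q = 249.82 - 1.28q → q_m = 45.0728.
Social marginal benefit = demand + MEB = 258.75 - 0.39q.
Set SMB = MC: 258.75 - 0.39q = 45.64 + 3.25q → q* = 58.5467.
The welfare-loss triangle has base |q_m − q*| and height MEB(q_m) (the vertical gap between SMB and MC is zero at q* and MEB at q_m).
DWL = ½ × 13.4739 × 49.0448 = 330.4124.

DWL = $330.41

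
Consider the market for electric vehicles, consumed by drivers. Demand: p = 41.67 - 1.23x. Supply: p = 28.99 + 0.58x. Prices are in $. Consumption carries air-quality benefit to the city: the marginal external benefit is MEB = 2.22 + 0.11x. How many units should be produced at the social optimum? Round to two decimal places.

x* = 8.76

Social marginal benefit = demand + MEB = 43.89 - 1.12x.
Set SMB = MC: 43.89 - 1.12x = 28.99 + 0.58x → x* = 8.7647.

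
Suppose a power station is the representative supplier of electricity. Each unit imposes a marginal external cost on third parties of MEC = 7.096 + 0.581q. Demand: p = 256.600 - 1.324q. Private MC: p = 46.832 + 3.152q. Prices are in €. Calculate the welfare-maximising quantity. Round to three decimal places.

q* = 40.078

Social marginal cost = private MC + MEC = 53.928 + 3.733q.
Set SMC = demand: 53.928 + 3.733q = 256.600 - 1.324q → q* = 40.0775.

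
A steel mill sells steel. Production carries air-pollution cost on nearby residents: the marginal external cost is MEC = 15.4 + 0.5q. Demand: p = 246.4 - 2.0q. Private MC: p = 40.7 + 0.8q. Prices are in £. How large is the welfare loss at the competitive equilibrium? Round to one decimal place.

DWL = £411.8

Market equilibrium (private): 40.7 + 0.8q = 246.4 - 2.0q → q_m = 73.4643.
Social marginal cost = private MC + MEC = 56.1 + 1.3q.
Set SMC = demand: 56.1 + 1.3q = 246.4 - 2.0q → q* = 57.6667.
Between q* and q_m the wedge SMC − demand runs linearly from 0 to MEC(q_m), so the loss is a triangle.
DWL = ½ × 15.7976 × 52.1321 = 411.7810.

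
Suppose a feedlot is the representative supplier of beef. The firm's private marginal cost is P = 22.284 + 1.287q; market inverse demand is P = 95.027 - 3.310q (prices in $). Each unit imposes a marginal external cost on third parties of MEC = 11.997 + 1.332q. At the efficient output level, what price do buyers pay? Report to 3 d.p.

Social marginal cost = private MC + MEC = 34.281 + 2.619q.
Set SMC = demand: 34.281 + 2.619q = 95.027 - 3.310q → q* = 10.2456.
Consumer price on the demand curve at q*: 95.027 − 3.310×10.2456 = 61.1141.

P = $61.114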